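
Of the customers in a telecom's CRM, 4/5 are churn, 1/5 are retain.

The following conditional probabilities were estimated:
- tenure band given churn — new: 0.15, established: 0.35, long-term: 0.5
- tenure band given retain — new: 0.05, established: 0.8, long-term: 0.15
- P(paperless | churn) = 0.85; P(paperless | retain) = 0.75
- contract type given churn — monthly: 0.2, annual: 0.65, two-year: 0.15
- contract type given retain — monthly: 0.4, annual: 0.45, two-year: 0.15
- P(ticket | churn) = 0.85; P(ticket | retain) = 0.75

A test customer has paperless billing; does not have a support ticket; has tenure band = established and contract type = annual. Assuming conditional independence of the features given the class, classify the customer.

churn: 0.8 × 0.35 × 0.85 × 0.65 × (1−0.85) = 0.023205
retain: 0.2 × 0.8 × 0.75 × 0.45 × (1−0.75) = 0.0135
Highest score → churn.

churn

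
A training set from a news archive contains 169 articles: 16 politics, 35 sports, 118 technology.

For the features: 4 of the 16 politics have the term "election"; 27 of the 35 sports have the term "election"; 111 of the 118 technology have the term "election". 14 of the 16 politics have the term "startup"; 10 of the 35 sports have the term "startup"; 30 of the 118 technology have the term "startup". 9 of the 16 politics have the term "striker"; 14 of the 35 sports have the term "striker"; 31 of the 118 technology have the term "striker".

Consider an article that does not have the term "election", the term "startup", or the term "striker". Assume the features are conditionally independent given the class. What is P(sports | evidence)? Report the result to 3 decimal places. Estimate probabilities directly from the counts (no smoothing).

politics: (16/169) × (12/16) × (2/16) × (7/16) ≈ 0.00388314
sports: (35/169) × (8/35) × (25/35) × (21/35) ≈ 0.0202874
technology: (118/169) × (7/118) × (88/118) × (87/118) ≈ 0.0227745
P(sports | x) = 0.0202874 / 0.04694504 ≈ 0.432

0.432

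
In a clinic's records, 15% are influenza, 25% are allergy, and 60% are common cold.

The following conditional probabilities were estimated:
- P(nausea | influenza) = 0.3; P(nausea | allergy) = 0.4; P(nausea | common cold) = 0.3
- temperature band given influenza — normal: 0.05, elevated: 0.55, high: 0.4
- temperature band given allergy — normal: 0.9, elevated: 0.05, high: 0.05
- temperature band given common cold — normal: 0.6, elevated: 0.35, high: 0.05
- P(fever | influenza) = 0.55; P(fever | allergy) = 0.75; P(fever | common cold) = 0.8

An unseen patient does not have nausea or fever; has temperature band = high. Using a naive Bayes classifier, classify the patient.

influenza

influenza: 0.15 × (1−0.3) × 0.4 × (1−0.55) = 0.0189
allergy: 0.25 × (1−0.4) × 0.05 × (1−0.75) = 0.001875
common cold: 0.6 × (1−0.3) × 0.05 × (1−0.8) = 0.0042
Highest score → influenza.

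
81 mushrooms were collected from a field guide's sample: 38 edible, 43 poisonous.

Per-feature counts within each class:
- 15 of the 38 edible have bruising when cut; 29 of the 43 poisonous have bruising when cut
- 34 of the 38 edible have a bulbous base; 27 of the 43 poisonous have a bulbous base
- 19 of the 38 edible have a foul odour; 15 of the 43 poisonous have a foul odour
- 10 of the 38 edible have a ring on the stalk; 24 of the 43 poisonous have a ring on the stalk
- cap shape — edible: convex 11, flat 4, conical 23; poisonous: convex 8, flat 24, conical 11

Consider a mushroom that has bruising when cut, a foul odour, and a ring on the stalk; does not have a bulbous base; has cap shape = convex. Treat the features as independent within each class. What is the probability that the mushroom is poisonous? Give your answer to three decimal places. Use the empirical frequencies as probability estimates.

0.867

edible: (38/81) × (15/38) × (4/38) × (19/38) × (10/38) × (11/38) ≈ 0.000742469
poisonous: (43/81) × (29/43) × (16/43) × (15/43) × (24/43) × (8/43) ≈ 0.0048256
P(poisonous | x) = 0.0048256 / 0.005568069 ≈ 0.867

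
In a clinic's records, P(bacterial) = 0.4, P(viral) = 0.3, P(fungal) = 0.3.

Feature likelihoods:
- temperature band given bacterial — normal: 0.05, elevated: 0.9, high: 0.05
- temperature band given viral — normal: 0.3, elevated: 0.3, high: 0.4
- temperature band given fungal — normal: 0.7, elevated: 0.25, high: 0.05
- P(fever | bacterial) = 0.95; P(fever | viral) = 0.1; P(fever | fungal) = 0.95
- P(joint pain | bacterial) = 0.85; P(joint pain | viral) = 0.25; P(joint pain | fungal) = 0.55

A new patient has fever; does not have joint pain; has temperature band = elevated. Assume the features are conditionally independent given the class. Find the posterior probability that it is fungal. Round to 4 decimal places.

0.3558

bacterial: 0.4 × 0.9 × 0.95 × (1−0.85) = 0.0513
viral: 0.3 × 0.3 × 0.1 × (1−0.25) = 0.00675
fungal: 0.3 × 0.25 × 0.95 × (1−0.55) = 0.0320625
P(fungal | x) = 0.0320625 / 0.0901125 ≈ 0.3558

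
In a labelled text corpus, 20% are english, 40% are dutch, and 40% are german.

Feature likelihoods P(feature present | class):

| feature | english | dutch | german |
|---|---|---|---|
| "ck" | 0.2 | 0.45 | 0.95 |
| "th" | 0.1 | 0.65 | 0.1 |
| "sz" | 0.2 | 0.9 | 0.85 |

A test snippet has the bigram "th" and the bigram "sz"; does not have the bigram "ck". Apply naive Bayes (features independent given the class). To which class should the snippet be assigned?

dutch

english: 0.2 × (1−0.2) × 0.1 × 0.2 = 0.0032
dutch: 0.4 × (1−0.45) × 0.65 × 0.9 = 0.1287
german: 0.4 × (1−0.95) × 0.1 × 0.85 = 0.0017
Highest score → dutch.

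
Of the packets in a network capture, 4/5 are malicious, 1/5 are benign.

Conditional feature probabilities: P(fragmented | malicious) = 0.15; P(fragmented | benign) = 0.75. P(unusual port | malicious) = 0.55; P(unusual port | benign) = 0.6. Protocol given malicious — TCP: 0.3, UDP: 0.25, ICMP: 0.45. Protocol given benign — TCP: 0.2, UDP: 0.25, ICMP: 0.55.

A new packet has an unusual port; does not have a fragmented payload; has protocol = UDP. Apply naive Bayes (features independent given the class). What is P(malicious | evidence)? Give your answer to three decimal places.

0.926

malicious: 0.8 × (1−0.15) × 0.55 × 0.25 = 0.0935
benign: 0.2 × (1−0.75) × 0.6 × 0.25 = 0.0075
P(malicious | x) = 0.0935 / 0.101 ≈ 0.926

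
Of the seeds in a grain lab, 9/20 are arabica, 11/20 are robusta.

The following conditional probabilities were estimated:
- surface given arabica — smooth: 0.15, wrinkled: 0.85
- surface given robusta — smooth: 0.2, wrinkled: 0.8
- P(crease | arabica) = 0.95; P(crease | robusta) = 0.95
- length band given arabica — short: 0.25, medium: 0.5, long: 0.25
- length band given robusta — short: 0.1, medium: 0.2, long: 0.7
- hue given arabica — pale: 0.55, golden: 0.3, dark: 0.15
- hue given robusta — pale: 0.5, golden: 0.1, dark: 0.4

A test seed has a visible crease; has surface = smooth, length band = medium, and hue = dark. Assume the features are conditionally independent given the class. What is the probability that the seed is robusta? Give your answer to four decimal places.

arabica: 0.45 × 0.15 × 0.95 × 0.5 × 0.15 = 0.004809375
robusta: 0.55 × 0.2 × 0.95 × 0.2 × 0.4 = 0.00836
P(robusta | x) = 0.00836 / 0.013169375 ≈ 0.6348

0.6348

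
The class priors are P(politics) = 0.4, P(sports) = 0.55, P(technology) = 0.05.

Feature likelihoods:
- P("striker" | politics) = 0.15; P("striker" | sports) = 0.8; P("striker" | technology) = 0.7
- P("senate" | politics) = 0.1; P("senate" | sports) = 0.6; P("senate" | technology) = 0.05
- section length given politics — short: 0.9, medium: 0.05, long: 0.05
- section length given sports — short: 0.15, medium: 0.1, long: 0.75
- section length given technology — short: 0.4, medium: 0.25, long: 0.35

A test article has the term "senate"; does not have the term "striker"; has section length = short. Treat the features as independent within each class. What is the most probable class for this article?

politics

politics: 0.4 × (1−0.15) × 0.1 × 0.9 = 0.0306
sports: 0.55 × (1−0.8) × 0.6 × 0.15 = 0.0099
technology: 0.05 × (1−0.7) × 0.05 × 0.4 = 0.0003
Highest score → politics.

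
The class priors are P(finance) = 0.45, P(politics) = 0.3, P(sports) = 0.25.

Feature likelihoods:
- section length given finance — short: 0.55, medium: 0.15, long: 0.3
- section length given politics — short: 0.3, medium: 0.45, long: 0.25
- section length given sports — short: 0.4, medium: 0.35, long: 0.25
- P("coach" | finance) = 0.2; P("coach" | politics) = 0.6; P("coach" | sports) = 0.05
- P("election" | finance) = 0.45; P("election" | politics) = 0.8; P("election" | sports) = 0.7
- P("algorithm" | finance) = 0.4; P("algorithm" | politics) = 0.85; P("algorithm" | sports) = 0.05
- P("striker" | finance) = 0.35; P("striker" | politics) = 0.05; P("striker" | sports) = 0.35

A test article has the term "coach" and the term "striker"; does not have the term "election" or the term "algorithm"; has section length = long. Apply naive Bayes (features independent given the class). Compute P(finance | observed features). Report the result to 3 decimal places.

0.892

finance: 0.45 × 0.3 × 0.2 × (1−0.45) × (1−0.4) × 0.35 = 0.0031185
politics: 0.3 × 0.25 × 0.6 × (1−0.8) × (1−0.85) × 0.05 = 0.0000675
sports: 0.25 × 0.25 × 0.05 × (1−0.7) × (1−0.05) × 0.35 = 0.00031171875
P(finance | x) = 0.0031185 / 0.00349771875 ≈ 0.892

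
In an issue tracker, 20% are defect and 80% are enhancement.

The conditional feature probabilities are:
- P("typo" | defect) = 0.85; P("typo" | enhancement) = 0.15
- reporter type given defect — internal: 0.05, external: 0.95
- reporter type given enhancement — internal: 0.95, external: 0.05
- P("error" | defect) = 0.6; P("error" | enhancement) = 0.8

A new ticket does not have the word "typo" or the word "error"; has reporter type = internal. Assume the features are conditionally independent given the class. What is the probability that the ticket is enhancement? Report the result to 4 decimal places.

defect: 0.2 × (1−0.85) × 0.05 × (1−0.6) = 0.0006
enhancement: 0.8 × (1−0.15) × 0.95 × (1−0.8) = 0.1292
P(enhancement | x) = 0.1292 / 0.1298 ≈ 0.9954

0.9954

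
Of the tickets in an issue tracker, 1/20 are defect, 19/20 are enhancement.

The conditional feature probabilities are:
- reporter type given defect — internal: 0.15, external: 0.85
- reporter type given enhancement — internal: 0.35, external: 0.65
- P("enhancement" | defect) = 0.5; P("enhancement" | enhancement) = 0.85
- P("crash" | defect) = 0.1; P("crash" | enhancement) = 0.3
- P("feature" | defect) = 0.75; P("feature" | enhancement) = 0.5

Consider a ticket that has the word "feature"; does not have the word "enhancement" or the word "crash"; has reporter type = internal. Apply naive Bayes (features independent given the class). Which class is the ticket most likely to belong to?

enhancement

defect: 0.05 × 0.15 × (1−0.5) × (1−0.1) × 0.75 = 0.00253125
enhancement: 0.95 × 0.35 × (1−0.85) × (1−0.3) × 0.5 = 0.01745625
Highest score → enhancement.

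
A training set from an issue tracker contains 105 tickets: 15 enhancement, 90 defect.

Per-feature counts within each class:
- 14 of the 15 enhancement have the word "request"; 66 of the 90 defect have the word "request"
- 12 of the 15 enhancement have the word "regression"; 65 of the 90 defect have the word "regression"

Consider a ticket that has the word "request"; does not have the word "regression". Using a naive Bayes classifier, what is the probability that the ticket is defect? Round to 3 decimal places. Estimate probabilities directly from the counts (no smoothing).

0.868

enhancement: (15/105) × (14/15) × (3/15) ≈ 0.0266667
defect: (90/105) × (66/90) × (25/90) ≈ 0.174603
P(defect | x) = 0.174603 / 0.2012697 ≈ 0.868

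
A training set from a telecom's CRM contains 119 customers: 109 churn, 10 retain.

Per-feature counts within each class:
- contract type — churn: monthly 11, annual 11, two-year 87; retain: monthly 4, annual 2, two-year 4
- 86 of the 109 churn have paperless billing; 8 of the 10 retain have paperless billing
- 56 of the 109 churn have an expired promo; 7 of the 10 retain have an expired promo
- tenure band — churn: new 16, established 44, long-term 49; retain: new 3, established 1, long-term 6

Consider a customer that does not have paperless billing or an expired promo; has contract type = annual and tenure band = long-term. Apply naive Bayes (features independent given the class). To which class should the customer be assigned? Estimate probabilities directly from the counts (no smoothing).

churn: (109/119) × (11/109) × (23/109) × (53/109) × (49/109) ≈ 0.0042635
retain: (10/119) × (2/10) × (2/10) × (3/10) × (6/10) ≈ 0.000605042
Highest score → churn.

churn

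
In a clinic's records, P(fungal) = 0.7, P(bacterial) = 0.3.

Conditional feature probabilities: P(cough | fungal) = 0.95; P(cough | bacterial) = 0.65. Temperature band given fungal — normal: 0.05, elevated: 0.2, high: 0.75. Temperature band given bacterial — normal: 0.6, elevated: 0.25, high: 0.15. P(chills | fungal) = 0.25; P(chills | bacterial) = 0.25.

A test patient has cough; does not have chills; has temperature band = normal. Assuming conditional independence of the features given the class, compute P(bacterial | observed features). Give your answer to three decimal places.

0.779

fungal: 0.7 × 0.95 × 0.05 × (1−0.25) = 0.0249375
bacterial: 0.3 × 0.65 × 0.6 × (1−0.25) = 0.08775
P(bacterial | x) = 0.08775 / 0.1126875 ≈ 0.779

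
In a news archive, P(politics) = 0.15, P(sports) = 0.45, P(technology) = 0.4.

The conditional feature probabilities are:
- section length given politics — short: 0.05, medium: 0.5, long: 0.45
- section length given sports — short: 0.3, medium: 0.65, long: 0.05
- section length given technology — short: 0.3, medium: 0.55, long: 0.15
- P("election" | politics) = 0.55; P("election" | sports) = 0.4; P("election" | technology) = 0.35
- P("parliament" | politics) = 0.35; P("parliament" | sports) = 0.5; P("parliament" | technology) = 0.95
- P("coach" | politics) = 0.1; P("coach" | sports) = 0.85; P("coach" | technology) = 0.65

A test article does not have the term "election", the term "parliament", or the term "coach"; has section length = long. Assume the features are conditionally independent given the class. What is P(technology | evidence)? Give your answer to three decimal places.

politics: 0.15 × 0.45 × (1−0.55) × (1−0.35) × (1−0.1) = 0.017769375
sports: 0.45 × 0.05 × (1−0.4) × (1−0.5) × (1−0.85) = 0.0010125
technology: 0.4 × 0.15 × (1−0.35) × (1−0.95) × (1−0.65) = 0.0006825
P(technology | x) = 0.0006825 / 0.019464375 ≈ 0.035

0.035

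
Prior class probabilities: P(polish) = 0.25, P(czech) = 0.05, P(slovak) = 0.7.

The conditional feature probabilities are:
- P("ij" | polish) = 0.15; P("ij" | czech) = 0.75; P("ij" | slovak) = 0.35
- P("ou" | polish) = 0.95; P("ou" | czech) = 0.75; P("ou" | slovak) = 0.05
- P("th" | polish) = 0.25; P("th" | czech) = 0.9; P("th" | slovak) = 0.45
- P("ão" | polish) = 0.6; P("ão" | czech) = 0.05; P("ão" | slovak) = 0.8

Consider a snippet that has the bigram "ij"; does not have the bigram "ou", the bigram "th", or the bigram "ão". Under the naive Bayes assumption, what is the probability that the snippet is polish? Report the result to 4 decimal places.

0.0208

polish: 0.25 × 0.15 × (1−0.95) × (1−0.25) × (1−0.6) = 0.0005625
czech: 0.05 × 0.75 × (1−0.75) × (1−0.9) × (1−0.05) = 0.000890625
slovak: 0.7 × 0.35 × (1−0.05) × (1−0.45) × (1−0.8) = 0.0256025
P(polish | x) = 0.0005625 / 0.027055625 ≈ 0.0208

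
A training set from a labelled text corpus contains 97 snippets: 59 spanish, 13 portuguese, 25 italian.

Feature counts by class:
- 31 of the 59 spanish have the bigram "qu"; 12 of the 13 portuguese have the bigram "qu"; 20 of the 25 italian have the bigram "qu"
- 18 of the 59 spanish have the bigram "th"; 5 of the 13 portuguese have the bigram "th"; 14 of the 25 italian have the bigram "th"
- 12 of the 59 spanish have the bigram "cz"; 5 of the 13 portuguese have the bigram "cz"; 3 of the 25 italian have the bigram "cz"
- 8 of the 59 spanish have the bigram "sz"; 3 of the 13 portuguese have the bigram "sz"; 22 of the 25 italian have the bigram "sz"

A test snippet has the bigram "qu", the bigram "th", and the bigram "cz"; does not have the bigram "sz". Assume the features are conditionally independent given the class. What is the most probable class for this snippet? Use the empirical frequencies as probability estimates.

spanish: (59/97) × (31/59) × (18/59) × (12/59) × (51/59) ≈ 0.0171419
portuguese: (13/97) × (12/13) × (5/13) × (5/13) × (10/13) ≈ 0.0140773
italian: (25/97) × (20/25) × (14/25) × (3/25) × (3/25) ≈ 0.00166268
Highest score → spanish.

spanish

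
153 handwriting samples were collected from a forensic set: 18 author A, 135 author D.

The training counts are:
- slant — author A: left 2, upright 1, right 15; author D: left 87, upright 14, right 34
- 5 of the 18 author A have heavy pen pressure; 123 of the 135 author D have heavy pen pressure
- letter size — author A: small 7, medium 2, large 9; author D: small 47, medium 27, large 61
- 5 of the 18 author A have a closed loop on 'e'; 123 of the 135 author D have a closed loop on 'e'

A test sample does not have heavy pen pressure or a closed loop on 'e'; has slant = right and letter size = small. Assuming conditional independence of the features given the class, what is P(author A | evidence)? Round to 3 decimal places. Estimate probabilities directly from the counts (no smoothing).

0.970

author A: (18/153) × (15/18) × (13/18) × (7/18) × (13/18) ≈ 0.0198869
author D: (135/153) × (34/135) × (12/135) × (47/135) × (12/135) ≈ 0.000611289
P(author A | x) = 0.0198869 / 0.020498189 ≈ 0.970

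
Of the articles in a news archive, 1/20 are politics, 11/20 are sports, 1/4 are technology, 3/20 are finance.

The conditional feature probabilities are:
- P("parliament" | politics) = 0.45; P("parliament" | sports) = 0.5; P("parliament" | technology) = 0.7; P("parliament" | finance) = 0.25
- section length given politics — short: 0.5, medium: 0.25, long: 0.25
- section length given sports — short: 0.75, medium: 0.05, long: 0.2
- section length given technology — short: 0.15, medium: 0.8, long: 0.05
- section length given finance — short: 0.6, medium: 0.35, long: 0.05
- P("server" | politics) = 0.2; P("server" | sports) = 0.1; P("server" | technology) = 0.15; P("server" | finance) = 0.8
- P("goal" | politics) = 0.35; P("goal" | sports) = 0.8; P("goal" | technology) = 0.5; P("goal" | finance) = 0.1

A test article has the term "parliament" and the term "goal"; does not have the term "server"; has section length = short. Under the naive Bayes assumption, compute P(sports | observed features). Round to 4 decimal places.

0.9096

politics: 0.05 × 0.45 × 0.5 × (1−0.2) × 0.35 = 0.00315
sports: 0.55 × 0.5 × 0.75 × (1−0.1) × 0.8 = 0.1485
technology: 0.25 × 0.7 × 0.15 × (1−0.15) × 0.5 = 0.01115625
finance: 0.15 × 0.25 × 0.6 × (1−0.8) × 0.1 = 0.00045
P(sports | x) = 0.1485 / 0.16325625 ≈ 0.9096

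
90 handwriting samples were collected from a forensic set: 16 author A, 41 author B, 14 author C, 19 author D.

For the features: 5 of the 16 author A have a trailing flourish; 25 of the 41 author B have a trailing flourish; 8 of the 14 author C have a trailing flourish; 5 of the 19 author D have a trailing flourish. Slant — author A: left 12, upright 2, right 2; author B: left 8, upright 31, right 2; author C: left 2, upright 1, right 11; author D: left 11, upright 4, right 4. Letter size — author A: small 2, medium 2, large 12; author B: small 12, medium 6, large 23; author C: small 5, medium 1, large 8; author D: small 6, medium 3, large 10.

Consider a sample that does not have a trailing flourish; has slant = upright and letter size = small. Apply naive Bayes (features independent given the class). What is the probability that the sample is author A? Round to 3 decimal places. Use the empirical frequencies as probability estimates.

0.036

author A: (16/90) × (11/16) × (2/16) × (2/16) ≈ 0.00190972
author B: (41/90) × (16/41) × (31/41) × (12/41) ≈ 0.0393417
author C: (14/90) × (6/14) × (1/14) × (5/14) ≈ 0.00170068
author D: (19/90) × (14/19) × (4/19) × (6/19) ≈ 0.0103416
P(author A | x) = 0.00190972 / 0.0532937 ≈ 0.036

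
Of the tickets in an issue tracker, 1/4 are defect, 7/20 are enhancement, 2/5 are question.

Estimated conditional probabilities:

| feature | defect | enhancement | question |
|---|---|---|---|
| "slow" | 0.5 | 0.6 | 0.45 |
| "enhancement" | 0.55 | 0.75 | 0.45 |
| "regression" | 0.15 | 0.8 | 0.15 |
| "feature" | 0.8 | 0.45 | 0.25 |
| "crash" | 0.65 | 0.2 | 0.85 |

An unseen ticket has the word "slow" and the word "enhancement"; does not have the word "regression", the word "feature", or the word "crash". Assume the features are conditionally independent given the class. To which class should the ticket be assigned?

defect: 0.25 × 0.5 × 0.55 × (1−0.15) × (1−0.8) × (1−0.65) = 0.004090625
enhancement: 0.35 × 0.6 × 0.75 × (1−0.8) × (1−0.45) × (1−0.2) = 0.01386
question: 0.4 × 0.45 × 0.45 × (1−0.15) × (1−0.25) × (1−0.85) = 0.007745625
Highest score → enhancement.

enhancement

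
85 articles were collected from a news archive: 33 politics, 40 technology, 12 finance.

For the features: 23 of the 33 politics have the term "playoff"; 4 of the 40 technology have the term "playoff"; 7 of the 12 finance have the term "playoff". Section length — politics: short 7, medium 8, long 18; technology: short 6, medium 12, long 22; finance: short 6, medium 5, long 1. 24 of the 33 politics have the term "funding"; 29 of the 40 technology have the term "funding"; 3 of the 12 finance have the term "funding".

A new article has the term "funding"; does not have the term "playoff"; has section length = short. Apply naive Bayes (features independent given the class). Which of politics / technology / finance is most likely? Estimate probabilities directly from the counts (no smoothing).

politics: (33/85) × (10/33) × (7/33) × (24/33) ≈ 0.0181494
technology: (40/85) × (36/40) × (6/40) × (29/40) ≈ 0.0460588
finance: (12/85) × (5/12) × (6/12) × (3/12) ≈ 0.00735294
Highest score → technology.

technology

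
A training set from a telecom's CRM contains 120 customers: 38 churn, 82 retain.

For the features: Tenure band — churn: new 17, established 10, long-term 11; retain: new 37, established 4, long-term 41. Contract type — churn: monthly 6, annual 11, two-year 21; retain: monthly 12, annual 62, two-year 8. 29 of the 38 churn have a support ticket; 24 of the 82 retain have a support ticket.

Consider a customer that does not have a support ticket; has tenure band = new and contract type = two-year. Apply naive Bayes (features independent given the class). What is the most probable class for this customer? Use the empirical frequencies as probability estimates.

retain

churn: (38/120) × (17/38) × (21/38) × (9/38) ≈ 0.0185422
retain: (82/120) × (37/82) × (8/82) × (58/82) ≈ 0.021277
Highest score → retain.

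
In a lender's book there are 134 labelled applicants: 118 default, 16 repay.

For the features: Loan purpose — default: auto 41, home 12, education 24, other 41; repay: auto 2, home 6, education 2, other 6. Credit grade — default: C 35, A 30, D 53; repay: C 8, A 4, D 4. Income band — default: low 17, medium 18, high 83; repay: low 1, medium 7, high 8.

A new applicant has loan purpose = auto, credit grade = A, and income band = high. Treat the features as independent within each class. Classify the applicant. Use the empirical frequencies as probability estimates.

default: (118/134) × (41/118) × (30/118) × (83/118) ≈ 0.054716
repay: (16/134) × (2/16) × (4/16) × (8/16) ≈ 0.00186567
Highest score → default.

default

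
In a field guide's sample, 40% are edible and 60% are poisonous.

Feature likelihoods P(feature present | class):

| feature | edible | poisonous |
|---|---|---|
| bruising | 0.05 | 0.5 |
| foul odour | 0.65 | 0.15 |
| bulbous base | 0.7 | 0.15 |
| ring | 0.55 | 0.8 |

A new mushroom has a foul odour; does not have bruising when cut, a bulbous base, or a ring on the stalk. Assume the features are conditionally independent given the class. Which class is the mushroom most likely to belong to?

edible: 0.4 × (1−0.05) × 0.65 × (1−0.7) × (1−0.55) = 0.033345
poisonous: 0.6 × (1−0.5) × 0.15 × (1−0.15) × (1−0.8) = 0.00765
Highest score → edible.

edible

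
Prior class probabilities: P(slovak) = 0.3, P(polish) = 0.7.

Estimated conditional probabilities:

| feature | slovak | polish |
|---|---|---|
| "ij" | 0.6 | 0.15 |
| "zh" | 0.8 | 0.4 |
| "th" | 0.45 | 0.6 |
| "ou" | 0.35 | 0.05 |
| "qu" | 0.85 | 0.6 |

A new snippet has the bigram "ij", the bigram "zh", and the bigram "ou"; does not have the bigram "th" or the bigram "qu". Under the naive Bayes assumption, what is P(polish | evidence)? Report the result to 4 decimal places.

0.0748

slovak: 0.3 × 0.6 × 0.8 × (1−0.45) × 0.35 × (1−0.85) = 0.004158
polish: 0.7 × 0.15 × 0.4 × (1−0.6) × 0.05 × (1−0.6) = 0.000336
P(polish | x) = 0.000336 / 0.004494 ≈ 0.0748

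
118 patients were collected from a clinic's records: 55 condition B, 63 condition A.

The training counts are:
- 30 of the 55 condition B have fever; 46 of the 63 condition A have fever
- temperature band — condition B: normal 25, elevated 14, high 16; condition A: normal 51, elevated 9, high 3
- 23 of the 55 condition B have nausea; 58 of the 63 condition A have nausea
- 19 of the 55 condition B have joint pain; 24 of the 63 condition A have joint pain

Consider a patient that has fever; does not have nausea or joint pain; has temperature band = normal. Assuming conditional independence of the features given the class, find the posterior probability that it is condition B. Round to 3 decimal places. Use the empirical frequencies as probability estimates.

condition B: (55/118) × (30/55) × (25/55) × (32/55) × (36/55) ≈ 0.0440092
condition A: (63/118) × (46/63) × (51/63) × (5/63) × (39/63) ≈ 0.0155045
P(condition B | x) = 0.0440092 / 0.0595137 ≈ 0.739

0.739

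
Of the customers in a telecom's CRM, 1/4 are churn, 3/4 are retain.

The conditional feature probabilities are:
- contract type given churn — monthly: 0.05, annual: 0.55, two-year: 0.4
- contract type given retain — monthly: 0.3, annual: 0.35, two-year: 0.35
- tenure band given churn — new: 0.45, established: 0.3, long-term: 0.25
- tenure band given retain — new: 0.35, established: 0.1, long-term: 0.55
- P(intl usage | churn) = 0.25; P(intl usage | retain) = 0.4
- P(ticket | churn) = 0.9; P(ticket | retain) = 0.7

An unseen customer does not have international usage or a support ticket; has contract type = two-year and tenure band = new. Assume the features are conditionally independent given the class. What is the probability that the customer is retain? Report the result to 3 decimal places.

0.831

churn: 0.25 × 0.4 × 0.45 × (1−0.25) × (1−0.9) = 0.003375
retain: 0.75 × 0.35 × 0.35 × (1−0.4) × (1−0.7) = 0.0165375
P(retain | x) = 0.0165375 / 0.0199125 ≈ 0.831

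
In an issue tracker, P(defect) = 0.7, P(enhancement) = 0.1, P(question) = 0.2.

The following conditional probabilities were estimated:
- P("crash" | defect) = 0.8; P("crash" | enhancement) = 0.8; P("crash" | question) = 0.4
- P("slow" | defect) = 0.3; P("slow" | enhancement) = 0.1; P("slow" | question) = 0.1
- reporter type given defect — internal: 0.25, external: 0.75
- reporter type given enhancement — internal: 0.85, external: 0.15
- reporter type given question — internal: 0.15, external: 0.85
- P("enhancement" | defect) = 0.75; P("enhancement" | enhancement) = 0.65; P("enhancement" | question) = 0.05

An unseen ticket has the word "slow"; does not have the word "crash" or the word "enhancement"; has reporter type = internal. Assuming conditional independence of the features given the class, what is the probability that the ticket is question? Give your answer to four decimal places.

0.3469

defect: 0.7 × (1−0.8) × 0.3 × 0.25 × (1−0.75) = 0.002625
enhancement: 0.1 × (1−0.8) × 0.1 × 0.85 × (1−0.65) = 0.000595
question: 0.2 × (1−0.4) × 0.1 × 0.15 × (1−0.05) = 0.00171
P(question | x) = 0.00171 / 0.00493 ≈ 0.3469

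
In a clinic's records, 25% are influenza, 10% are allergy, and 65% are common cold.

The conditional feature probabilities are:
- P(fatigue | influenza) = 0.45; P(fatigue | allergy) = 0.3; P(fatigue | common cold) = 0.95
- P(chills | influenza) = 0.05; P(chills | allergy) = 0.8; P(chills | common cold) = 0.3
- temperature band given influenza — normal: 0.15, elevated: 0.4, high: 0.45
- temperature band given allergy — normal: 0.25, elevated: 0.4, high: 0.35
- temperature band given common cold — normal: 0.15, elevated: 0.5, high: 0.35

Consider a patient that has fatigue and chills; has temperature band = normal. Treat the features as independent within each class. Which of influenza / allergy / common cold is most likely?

influenza: 0.25 × 0.45 × 0.05 × 0.15 = 0.00084375
allergy: 0.1 × 0.3 × 0.8 × 0.25 = 0.006
common cold: 0.65 × 0.95 × 0.3 × 0.15 = 0.0277875
Highest score → common cold.

common cold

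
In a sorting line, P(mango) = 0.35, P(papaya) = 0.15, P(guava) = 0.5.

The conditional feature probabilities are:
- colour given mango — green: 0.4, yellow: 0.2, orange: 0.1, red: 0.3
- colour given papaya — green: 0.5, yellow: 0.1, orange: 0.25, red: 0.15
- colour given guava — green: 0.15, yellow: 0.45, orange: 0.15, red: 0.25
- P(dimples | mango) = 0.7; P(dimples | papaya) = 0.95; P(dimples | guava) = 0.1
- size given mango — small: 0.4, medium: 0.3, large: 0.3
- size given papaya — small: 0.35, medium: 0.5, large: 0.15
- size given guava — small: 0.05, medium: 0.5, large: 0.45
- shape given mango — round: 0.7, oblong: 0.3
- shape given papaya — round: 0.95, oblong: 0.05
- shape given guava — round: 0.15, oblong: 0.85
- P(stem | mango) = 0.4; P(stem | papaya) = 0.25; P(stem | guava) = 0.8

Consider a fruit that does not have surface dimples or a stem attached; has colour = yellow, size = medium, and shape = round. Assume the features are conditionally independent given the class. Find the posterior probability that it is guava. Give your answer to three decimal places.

mango: 0.35 × 0.2 × (1−0.7) × 0.3 × 0.7 × (1−0.4) = 0.002646
papaya: 0.15 × 0.1 × (1−0.95) × 0.5 × 0.95 × (1−0.25) = 0.0002671875
guava: 0.5 × 0.45 × (1−0.1) × 0.5 × 0.15 × (1−0.8) = 0.0030375
P(guava | x) = 0.0030375 / 0.0059506875 ≈ 0.510

0.510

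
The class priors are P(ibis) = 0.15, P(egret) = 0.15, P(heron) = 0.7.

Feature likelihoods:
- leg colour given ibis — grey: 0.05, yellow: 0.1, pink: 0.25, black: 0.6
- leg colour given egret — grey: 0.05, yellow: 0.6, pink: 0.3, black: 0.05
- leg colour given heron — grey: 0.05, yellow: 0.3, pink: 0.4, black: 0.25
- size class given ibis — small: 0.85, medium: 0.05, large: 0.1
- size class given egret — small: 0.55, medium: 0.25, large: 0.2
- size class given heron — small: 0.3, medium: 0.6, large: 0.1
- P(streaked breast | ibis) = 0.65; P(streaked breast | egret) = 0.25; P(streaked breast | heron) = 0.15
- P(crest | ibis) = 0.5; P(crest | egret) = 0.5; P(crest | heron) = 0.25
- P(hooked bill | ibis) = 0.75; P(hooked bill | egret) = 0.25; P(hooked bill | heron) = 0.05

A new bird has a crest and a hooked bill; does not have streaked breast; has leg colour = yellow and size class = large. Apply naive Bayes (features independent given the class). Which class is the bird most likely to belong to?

egret

ibis: 0.15 × 0.1 × 0.1 × (1−0.65) × 0.5 × 0.75 = 0.000196875
egret: 0.15 × 0.6 × 0.2 × (1−0.25) × 0.5 × 0.25 = 0.0016875
heron: 0.7 × 0.3 × 0.1 × (1−0.15) × 0.25 × 0.05 = 0.000223125
Highest score → egret.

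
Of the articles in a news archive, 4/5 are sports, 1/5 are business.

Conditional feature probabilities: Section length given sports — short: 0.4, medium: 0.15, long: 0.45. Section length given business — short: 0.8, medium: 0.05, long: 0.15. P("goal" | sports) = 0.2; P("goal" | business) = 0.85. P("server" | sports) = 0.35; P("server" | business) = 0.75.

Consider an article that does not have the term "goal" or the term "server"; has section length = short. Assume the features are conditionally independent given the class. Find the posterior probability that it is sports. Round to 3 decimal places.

sports: 0.8 × 0.4 × (1−0.2) × (1−0.35) = 0.1664
business: 0.2 × 0.8 × (1−0.85) × (1−0.75) = 0.006
P(sports | x) = 0.1664 / 0.1724 ≈ 0.965

0.965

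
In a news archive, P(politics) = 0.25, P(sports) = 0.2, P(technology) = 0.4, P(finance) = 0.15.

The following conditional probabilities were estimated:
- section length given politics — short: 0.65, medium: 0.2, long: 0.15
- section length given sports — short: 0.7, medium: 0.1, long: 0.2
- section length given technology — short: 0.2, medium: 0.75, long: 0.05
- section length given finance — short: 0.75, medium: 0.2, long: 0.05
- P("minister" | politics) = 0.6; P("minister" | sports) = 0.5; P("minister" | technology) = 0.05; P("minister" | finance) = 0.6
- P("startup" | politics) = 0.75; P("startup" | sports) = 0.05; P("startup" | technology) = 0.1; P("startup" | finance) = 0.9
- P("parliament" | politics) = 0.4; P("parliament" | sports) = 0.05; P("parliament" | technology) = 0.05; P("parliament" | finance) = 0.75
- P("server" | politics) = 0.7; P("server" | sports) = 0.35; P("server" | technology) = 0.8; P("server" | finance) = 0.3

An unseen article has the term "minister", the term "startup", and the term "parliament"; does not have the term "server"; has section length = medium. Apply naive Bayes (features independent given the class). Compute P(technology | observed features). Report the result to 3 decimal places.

politics: 0.25 × 0.2 × 0.6 × 0.75 × 0.4 × (1−0.7) = 0.0027
sports: 0.2 × 0.1 × 0.5 × 0.05 × 0.05 × (1−0.35) = 0.00001625
technology: 0.4 × 0.75 × 0.05 × 0.1 × 0.05 × (1−0.8) = 0.000015
finance: 0.15 × 0.2 × 0.6 × 0.9 × 0.75 × (1−0.3) = 0.008505
P(technology | x) = 0.000015 / 0.01123625 ≈ 0.001

0.001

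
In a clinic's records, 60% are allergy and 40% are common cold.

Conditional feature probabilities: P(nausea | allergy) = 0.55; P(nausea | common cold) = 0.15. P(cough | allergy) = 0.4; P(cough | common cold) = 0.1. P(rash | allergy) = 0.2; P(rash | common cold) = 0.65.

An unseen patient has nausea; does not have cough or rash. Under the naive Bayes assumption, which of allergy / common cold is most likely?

allergy

allergy: 0.6 × 0.55 × (1−0.4) × (1−0.2) = 0.1584
common cold: 0.4 × 0.15 × (1−0.1) × (1−0.65) = 0.0189
Highest score → allergy.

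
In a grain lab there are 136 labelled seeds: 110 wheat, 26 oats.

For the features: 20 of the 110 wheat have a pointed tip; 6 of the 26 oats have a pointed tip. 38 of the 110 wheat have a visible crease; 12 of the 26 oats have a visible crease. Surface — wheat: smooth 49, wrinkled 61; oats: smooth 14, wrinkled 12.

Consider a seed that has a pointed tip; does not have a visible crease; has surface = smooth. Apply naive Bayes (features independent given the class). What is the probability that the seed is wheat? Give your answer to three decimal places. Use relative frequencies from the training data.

wheat: (110/136) × (20/110) × (72/110) × (49/110) ≈ 0.042878
oats: (26/136) × (6/26) × (14/26) × (14/26) ≈ 0.0127915
P(wheat | x) = 0.042878 / 0.0556695 ≈ 0.770

0.770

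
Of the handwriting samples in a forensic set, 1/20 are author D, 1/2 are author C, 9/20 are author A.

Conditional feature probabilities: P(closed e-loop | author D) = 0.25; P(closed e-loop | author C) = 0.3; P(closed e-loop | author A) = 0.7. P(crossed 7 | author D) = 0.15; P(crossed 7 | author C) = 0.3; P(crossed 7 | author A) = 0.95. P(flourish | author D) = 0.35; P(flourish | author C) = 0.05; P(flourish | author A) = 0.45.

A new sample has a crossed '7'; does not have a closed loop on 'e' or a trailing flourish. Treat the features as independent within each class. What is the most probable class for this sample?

author C

author D: 0.05 × (1−0.25) × 0.15 × (1−0.35) = 0.00365625
author C: 0.5 × (1−0.3) × 0.3 × (1−0.05) = 0.09975
author A: 0.45 × (1−0.7) × 0.95 × (1−0.45) = 0.0705375
Highest score → author C.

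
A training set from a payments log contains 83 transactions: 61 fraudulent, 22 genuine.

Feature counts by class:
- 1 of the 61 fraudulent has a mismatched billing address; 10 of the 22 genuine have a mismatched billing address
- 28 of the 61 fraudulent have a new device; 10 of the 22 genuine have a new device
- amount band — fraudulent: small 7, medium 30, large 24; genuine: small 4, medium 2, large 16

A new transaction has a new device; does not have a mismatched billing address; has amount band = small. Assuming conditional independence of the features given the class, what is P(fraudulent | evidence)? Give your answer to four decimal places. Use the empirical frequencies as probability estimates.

0.7612

fraudulent: (61/83) × (60/61) × (28/61) × (7/61) ≈ 0.0380776
genuine: (22/83) × (12/22) × (10/22) × (4/22) ≈ 0.0119486
P(fraudulent | x) = 0.0380776 / 0.0500262 ≈ 0.7612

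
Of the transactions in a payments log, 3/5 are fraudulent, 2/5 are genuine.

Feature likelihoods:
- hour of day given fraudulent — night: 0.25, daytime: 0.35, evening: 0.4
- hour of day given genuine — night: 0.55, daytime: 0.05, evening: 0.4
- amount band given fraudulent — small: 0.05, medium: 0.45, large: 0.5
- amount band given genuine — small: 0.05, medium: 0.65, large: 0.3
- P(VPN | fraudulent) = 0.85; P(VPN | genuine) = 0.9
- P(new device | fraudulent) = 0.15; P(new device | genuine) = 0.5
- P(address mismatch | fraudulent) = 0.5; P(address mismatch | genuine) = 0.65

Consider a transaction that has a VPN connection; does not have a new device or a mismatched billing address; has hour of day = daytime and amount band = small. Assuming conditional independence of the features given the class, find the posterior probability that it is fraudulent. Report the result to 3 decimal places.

fraudulent: 0.6 × 0.35 × 0.05 × 0.85 × (1−0.15) × (1−0.5) = 0.003793125
genuine: 0.4 × 0.05 × 0.05 × 0.9 × (1−0.5) × (1−0.65) = 0.0001575
P(fraudulent | x) = 0.003793125 / 0.003950625 ≈ 0.960

0.960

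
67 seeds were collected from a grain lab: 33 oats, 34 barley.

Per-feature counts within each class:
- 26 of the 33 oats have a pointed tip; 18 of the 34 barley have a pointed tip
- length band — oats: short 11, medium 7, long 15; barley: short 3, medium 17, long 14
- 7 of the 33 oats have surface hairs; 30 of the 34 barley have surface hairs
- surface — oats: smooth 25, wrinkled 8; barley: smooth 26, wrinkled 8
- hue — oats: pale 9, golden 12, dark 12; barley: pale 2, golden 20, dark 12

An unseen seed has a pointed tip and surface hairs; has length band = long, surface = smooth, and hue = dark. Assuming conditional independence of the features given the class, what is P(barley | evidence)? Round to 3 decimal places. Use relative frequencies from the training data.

oats: (33/67) × (26/33) × (15/33) × (7/33) × (25/33) × (12/33) ≈ 0.0103075
barley: (34/67) × (18/34) × (14/34) × (30/34) × (26/34) × (12/34) ≈ 0.0263443
P(barley | x) = 0.0263443 / 0.0366518 ≈ 0.719

0.719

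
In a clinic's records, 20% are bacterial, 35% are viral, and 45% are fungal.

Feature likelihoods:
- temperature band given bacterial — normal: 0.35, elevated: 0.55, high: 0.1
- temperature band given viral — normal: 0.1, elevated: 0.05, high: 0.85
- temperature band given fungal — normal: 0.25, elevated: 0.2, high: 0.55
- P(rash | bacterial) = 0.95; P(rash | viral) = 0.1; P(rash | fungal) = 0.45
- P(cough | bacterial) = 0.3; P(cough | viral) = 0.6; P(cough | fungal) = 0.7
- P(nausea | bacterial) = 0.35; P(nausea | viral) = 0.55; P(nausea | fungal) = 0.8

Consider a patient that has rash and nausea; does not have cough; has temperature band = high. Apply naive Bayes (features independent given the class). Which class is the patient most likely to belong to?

bacterial: 0.2 × 0.1 × 0.95 × (1−0.3) × 0.35 = 0.004655
viral: 0.35 × 0.85 × 0.1 × (1−0.6) × 0.55 = 0.006545
fungal: 0.45 × 0.55 × 0.45 × (1−0.7) × 0.8 = 0.02673
Highest score → fungal.

fungal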